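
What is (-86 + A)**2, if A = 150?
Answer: 4096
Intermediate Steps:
(-86 + A)**2 = (-86 + 150)**2 = 64**2 = 4096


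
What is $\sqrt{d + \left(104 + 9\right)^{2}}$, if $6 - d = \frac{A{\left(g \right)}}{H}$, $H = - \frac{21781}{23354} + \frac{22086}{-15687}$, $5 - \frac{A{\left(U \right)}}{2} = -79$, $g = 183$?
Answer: $\frac{\sqrt{1439683717871562359}}{10586111} \approx 113.34$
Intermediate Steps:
$A{\left(U \right)} = 168$ ($A{\left(U \right)} = 10 - -158 = 10 + 158 = 168$)
$H = - \frac{31758333}{13568674}$ ($H = \left(-21781\right) \frac{1}{23354} + 22086 \left(- \frac{1}{15687}\right) = - \frac{21781}{23354} - \frac{818}{581} = - \frac{31758333}{13568674} \approx -2.3406$)
$d = \frac{823362410}{10586111}$ ($d = 6 - \frac{168}{- \frac{31758333}{13568674}} = 6 - 168 \left(- \frac{13568674}{31758333}\right) = 6 - - \frac{759845744}{10586111} = 6 + \frac{759845744}{10586111} = \frac{823362410}{10586111} \approx 77.778$)
$\sqrt{d + \left(104 + 9\right)^{2}} = \sqrt{\frac{823362410}{10586111} + \left(104 + 9\right)^{2}} = \sqrt{\frac{823362410}{10586111} + 113^{2}} = \sqrt{\frac{823362410}{10586111} + 12769} = \sqrt{\frac{135997413769}{10586111}} = \frac{\sqrt{1439683717871562359}}{10586111}$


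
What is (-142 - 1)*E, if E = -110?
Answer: 15730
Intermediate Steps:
(-142 - 1)*E = (-142 - 1)*(-110) = -143*(-110) = 15730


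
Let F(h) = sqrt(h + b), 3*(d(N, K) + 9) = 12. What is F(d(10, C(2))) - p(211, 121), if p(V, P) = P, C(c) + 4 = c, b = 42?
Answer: -121 + sqrt(37) ≈ -114.92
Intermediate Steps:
C(c) = -4 + c
d(N, K) = -5 (d(N, K) = -9 + (1/3)*12 = -9 + 4 = -5)
F(h) = sqrt(42 + h) (F(h) = sqrt(h + 42) = sqrt(42 + h))
F(d(10, C(2))) - p(211, 121) = sqrt(42 - 5) - 1*121 = sqrt(37) - 121 = -121 + sqrt(37)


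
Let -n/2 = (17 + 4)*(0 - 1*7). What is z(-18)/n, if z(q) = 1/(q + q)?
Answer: -1/10584 ≈ -9.4482e-5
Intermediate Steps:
z(q) = 1/(2*q)
n = 294 (n = -2*(17 + 4)*(0 - 1*7) = -42*(0 - 7) = -42*(-7) = -2*(-147) = 294)
z(-18)/n = ((1/2)/(-18))/294 = ((1/2)*(-1/18))*(1/294) = -1/36*1/294 = -1/10584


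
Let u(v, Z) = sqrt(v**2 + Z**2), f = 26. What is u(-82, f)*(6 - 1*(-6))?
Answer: 120*sqrt(74) ≈ 1032.3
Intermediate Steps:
u(v, Z) = sqrt(Z**2 + v**2)
u(-82, f)*(6 - 1*(-6)) = sqrt(26**2 + (-82)**2)*(6 - 1*(-6)) = sqrt(676 + 6724)*(6 + 6) = sqrt(7400)*12 = (10*sqrt(74))*12 = 120*sqrt(74)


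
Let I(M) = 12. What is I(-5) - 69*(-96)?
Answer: 6636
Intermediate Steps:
I(-5) - 69*(-96) = 12 - 69*(-96) = 12 + 6624 = 6636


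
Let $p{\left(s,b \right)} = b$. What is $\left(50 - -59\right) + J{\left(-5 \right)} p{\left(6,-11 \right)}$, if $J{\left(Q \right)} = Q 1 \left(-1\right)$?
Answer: $54$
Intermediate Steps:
$J{\left(Q \right)} = - Q$ ($J{\left(Q \right)} = Q \left(-1\right) = - Q$)
$\left(50 - -59\right) + J{\left(-5 \right)} p{\left(6,-11 \right)} = \left(50 - -59\right) + \left(-1\right) \left(-5\right) \left(-11\right) = \left(50 + 59\right) + 5 \left(-11\right) = 109 - 55 = 54$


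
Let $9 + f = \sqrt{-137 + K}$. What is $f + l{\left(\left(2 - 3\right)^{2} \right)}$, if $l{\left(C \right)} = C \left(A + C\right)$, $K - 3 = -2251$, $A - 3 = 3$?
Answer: $-2 + 3 i \sqrt{265} \approx -2.0 + 48.836 i$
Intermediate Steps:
$A = 6$ ($A = 3 + 3 = 6$)
$K = -2248$ ($K = 3 - 2251 = -2248$)
$f = -9 + 3 i \sqrt{265}$ ($f = -9 + \sqrt{-137 - 2248} = -9 + \sqrt{-2385} = -9 + 3 i \sqrt{265} \approx -9.0 + 48.836 i$)
$l{\left(C \right)} = C \left(6 + C\right)$
$f + l{\left(\left(2 - 3\right)^{2} \right)} = \left(-9 + 3 i \sqrt{265}\right) + \left(2 - 3\right)^{2} \left(6 + \left(2 - 3\right)^{2}\right) = \left(-9 + 3 i \sqrt{265}\right) + \left(-1\right)^{2} \left(6 + \left(-1\right)^{2}\right) = \left(-9 + 3 i \sqrt{265}\right) + 1 \left(6 + 1\right) = \left(-9 + 3 i \sqrt{265}\right) + 1 \cdot 7 = \left(-9 + 3 i \sqrt{265}\right) + 7 = -2 + 3 i \sqrt{265}$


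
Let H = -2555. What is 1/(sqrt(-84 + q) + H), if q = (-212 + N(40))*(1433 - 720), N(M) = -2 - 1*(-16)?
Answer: -2555/6669283 - I*sqrt(141258)/6669283 ≈ -0.0003831 - 5.6354e-5*I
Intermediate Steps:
N(M) = 14 (N(M) = -2 + 16 = 14)
q = -141174 (q = (-212 + 14)*(1433 - 720) = -198*713 = -141174)
1/(sqrt(-84 + q) + H) = 1/(sqrt(-84 - 141174) - 2555) = 1/(sqrt(-141258) - 2555) = 1/(I*sqrt(141258) - 2555) = 1/(-2555 + I*sqrt(141258))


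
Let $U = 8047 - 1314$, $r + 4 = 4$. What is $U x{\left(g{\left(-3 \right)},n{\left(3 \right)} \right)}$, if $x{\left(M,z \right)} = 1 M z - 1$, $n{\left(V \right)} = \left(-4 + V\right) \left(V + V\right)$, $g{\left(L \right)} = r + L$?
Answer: $114461$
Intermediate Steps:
$r = 0$ ($r = -4 + 4 = 0$)
$U = 6733$ ($U = 8047 - 1314 = 6733$)
$g{\left(L \right)} = L$ ($g{\left(L \right)} = 0 + L = L$)
$n{\left(V \right)} = 2 V \left(-4 + V\right)$ ($n{\left(V \right)} = \left(-4 + V\right) 2 V = 2 V \left(-4 + V\right)$)
$x{\left(M,z \right)} = -1 + M z$ ($x{\left(M,z \right)} = M z - 1 = -1 + M z$)
$U x{\left(g{\left(-3 \right)},n{\left(3 \right)} \right)} = 6733 \left(-1 - 3 \cdot 2 \cdot 3 \left(-4 + 3\right)\right) = 6733 \left(-1 - 3 \cdot 2 \cdot 3 \left(-1\right)\right) = 6733 \left(-1 - -18\right) = 6733 \left(-1 + 18\right) = 6733 \cdot 17 = 114461$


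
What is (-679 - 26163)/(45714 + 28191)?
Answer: -26842/73905 ≈ -0.36320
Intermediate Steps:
(-679 - 26163)/(45714 + 28191) = -26842/73905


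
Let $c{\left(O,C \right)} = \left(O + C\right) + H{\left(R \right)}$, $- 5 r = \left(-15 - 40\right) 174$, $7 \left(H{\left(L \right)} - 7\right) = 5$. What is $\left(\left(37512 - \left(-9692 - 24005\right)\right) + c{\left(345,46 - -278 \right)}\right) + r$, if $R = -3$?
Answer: $\frac{516598}{7} \approx 73800.0$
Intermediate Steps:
$H{\left(L \right)} = \frac{54}{7}$ ($H{\left(L \right)} = 7 + \frac{1}{7} \cdot 5 = 7 + \frac{5}{7} = \frac{54}{7}$)
$r = 1914$ ($r = - \frac{\left(-15 - 40\right) 174}{5} = - \frac{\left(-55\right) 174}{5} = \left(- \frac{1}{5}\right) \left(-9570\right) = 1914$)
$c{\left(O,C \right)} = \frac{54}{7} + C + O$ ($c{\left(O,C \right)} = \left(O + C\right) + \frac{54}{7} = \left(C + O\right) + \frac{54}{7} = \frac{54}{7} + C + O$)
$\left(\left(37512 - \left(-9692 - 24005\right)\right) + c{\left(345,46 - -278 \right)}\right) + r = \left(\left(37512 - \left(-9692 - 24005\right)\right) + \left(\frac{54}{7} + \left(46 - -278\right) + 345\right)\right) + 1914 = \left(\left(37512 - -33697\right) + \left(\frac{54}{7} + \left(46 + 278\right) + 345\right)\right) + 1914 = \left(\left(37512 + 33697\right) + \left(\frac{54}{7} + 324 + 345\right)\right) + 1914 = \left(71209 + \frac{4737}{7}\right) + 1914 = \frac{503200}{7} + 1914 = \frac{516598}{7}$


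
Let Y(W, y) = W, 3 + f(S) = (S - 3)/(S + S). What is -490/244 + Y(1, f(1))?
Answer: -123/122 ≈ -1.0082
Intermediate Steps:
f(S) = -3 + (-3 + S)/(2*S) (f(S) = -3 + (S - 3)/(S + S) = -3 + (-3 + S)/((2*S)) = -3 + (-3 + S)*(1/(2*S)) = -3 + (-3 + S)/(2*S))
-490/244 + Y(1, f(1)) = -490/244 + 1 = -490*1/244 + 1 = -245/122 + 1 = -123/122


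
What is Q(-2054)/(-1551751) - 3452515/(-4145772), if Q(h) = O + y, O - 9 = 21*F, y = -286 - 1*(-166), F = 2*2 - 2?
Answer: 5357729662033/6433205846772 ≈ 0.83282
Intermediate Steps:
F = 2 (F = 4 - 2 = 2)
y = -120 (y = -286 + 166 = -120)
O = 51 (O = 9 + 21*2 = 9 + 42 = 51)
Q(h) = -69 (Q(h) = 51 - 120 = -69)
Q(-2054)/(-1551751) - 3452515/(-4145772) = -69/(-1551751) - 3452515/(-4145772) = -69*(-1/1551751) - 3452515*(-1/4145772) = 69/1551751 + 3452515/4145772 = 5357729662033/6433205846772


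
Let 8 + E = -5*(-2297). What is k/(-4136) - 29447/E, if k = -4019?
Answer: -75666729/47468872 ≈ -1.5940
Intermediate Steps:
E = 11477 (E = -8 - 5*(-2297) = -8 + 11485 = 11477)
k/(-4136) - 29447/E = -4019/(-4136) - 29447/11477 = -4019*(-1/4136) - 29447*1/11477 = 4019/4136 - 29447/11477 = -75666729/47468872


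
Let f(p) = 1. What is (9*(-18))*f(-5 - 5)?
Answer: -162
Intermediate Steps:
(9*(-18))*f(-5 - 5) = (9*(-18))*1 = -162*1 = -162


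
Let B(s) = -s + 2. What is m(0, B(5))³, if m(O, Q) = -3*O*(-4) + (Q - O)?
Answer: -27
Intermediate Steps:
B(s) = 2 - s
m(O, Q) = Q + 11*O (m(O, Q) = 12*O + (Q - O) = Q + 11*O)
m(0, B(5))³ = ((2 - 1*5) + 11*0)³ = ((2 - 5) + 0)³ = (-3 + 0)³ = (-3)³ = -27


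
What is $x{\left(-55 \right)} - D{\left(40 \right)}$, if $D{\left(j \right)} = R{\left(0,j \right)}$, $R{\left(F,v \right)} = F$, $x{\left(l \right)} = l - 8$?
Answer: $-63$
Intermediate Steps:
$x{\left(l \right)} = -8 + l$
$D{\left(j \right)} = 0$
$x{\left(-55 \right)} - D{\left(40 \right)} = \left(-8 - 55\right) - 0 = -63 + 0 = -63$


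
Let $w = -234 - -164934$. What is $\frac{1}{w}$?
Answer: $\frac{1}{164700} \approx 6.0716 \cdot 10^{-6}$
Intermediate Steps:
$w = 164700$ ($w = -234 + 164934 = 164700$)
$\frac{1}{w} = \frac{1}{164700}$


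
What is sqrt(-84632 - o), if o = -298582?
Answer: 5*sqrt(8558) ≈ 462.55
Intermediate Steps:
sqrt(-84632 - o) = sqrt(-84632 - 1*(-298582)) = sqrt(-84632 + 298582) = sqrt(213950) = 5*sqrt(8558)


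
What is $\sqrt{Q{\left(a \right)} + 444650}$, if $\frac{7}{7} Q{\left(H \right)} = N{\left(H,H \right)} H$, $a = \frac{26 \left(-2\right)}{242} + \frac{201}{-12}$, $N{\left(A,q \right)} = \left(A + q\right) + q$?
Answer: $\frac{\sqrt{104364191963}}{484} \approx 667.47$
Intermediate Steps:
$N{\left(A,q \right)} = A + 2 q$
$a = - \frac{8211}{484}$ ($a = \left(-52\right) \frac{1}{242} + 201 \left(- \frac{1}{12}\right) = - \frac{26}{121} - \frac{67}{4} = - \frac{8211}{484} \approx -16.965$)
$Q{\left(H \right)} = 3 H^{2}$ ($Q{\left(H \right)} = \left(H + 2 H\right) H = 3 H H = 3 H^{2}$)
$\sqrt{Q{\left(a \right)} + 444650} = \sqrt{3 \left(- \frac{8211}{484}\right)^{2} + 444650} = \sqrt{3 \cdot \frac{67420521}{234256} + 444650} = \sqrt{\frac{202261563}{234256} + 444650} = \sqrt{\frac{104364191963}{234256}} = \frac{\sqrt{104364191963}}{484}$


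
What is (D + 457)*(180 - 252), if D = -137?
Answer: -23040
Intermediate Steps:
(D + 457)*(180 - 252) = (-137 + 457)*(180 - 252) = 320*(-72) = -23040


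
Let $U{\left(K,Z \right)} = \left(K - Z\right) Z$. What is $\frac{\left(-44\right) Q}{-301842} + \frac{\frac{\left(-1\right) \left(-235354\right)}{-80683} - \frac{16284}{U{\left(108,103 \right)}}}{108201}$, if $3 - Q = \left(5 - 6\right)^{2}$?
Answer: $- \frac{6252565605314}{226177271727998715} \approx -2.7645 \cdot 10^{-5}$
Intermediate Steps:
$Q = 2$ ($Q = 3 - \left(5 - 6\right)^{2} = 3 - \left(-1\right)^{2} = 3 - 1 = 2$)
$U{\left(K,Z \right)} = Z \left(K - Z\right)$
$\frac{\left(-44\right) Q}{-301842} + \frac{\frac{\left(-1\right) \left(-235354\right)}{-80683} - \frac{16284}{U{\left(108,103 \right)}}}{108201} = \frac{\left(-44\right) 2}{-301842} + \frac{\frac{\left(-1\right) \left(-235354\right)}{-80683} - \frac{16284}{103 \left(108 - 103\right)}}{108201} = \left(-88\right) \left(- \frac{1}{301842}\right) + \left(235354 \left(- \frac{1}{80683}\right) - \frac{16284}{103 \left(108 - 103\right)}\right) \frac{1}{108201} = \frac{44}{150921} + \left(- \frac{235354}{80683} - \frac{16284}{103 \cdot 5}\right) \frac{1}{108201} = \frac{44}{150921} + \left(- \frac{235354}{80683} - \frac{16284}{515}\right) \frac{1}{108201} = \frac{44}{150921} - \frac{1435049282}{4495940360745} = - \frac{6252565605314}{226177271727998715}$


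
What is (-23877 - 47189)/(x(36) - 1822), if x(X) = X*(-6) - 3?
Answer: 71066/2041 ≈ 34.819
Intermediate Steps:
x(X) = -3 - 6*X (x(X) = -6*X - 3 = -3 - 6*X)
(-23877 - 47189)/(x(36) - 1822) = (-23877 - 47189)/((-3 - 6*36) - 1822) = -71066/((-3 - 216) - 1822) = -71066/(-219 - 1822) = -71066/(-2041) = -71066*(-1/2041) = 71066/2041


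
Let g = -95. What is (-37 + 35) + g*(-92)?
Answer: 8738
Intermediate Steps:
(-37 + 35) + g*(-92) = (-37 + 35) - 95*(-92) = -2 + 8740 = 8738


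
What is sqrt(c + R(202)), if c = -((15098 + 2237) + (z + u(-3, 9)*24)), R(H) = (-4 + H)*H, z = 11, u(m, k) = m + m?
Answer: sqrt(22794) ≈ 150.98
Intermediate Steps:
u(m, k) = 2*m
R(H) = H*(-4 + H)
c = -17202 (c = -((15098 + 2237) + (11 + (2*(-3))*24)) = -(17335 + (11 - 6*24)) = -(17335 + (11 - 144)) = -(17335 - 133) = -1*17202 = -17202)
sqrt(c + R(202)) = sqrt(-17202 + 202*(-4 + 202)) = sqrt(-17202 + 202*198) = sqrt(-17202 + 39996) = sqrt(22794)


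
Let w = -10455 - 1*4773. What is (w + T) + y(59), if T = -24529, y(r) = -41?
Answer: -39798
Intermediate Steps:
w = -15228 (w = -10455 - 4773 = -15228)
(w + T) + y(59) = (-15228 - 24529) - 41 = -39757 - 41 = -39798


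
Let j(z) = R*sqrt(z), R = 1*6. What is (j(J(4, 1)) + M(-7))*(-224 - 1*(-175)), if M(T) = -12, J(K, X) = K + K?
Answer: 588 - 588*sqrt(2) ≈ -243.56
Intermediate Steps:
J(K, X) = 2*K
R = 6
j(z) = 6*sqrt(z)
(j(J(4, 1)) + M(-7))*(-224 - 1*(-175)) = (6*sqrt(2*4) - 12)*(-224 - 1*(-175)) = (6*sqrt(8) - 12)*(-224 + 175) = (6*(2*sqrt(2)) - 12)*(-49) = (12*sqrt(2) - 12)*(-49) = (-12 + 12*sqrt(2))*(-49) = 588 - 588*sqrt(2)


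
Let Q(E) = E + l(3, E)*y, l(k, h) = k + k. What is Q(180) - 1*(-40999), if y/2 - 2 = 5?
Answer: 41263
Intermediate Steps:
l(k, h) = 2*k
y = 14 (y = 4 + 2*5 = 4 + 10 = 14)
Q(E) = 84 + E (Q(E) = E + (2*3)*14 = E + 6*14 = E + 84 = 84 + E)
Q(180) - 1*(-40999) = (84 + 180) - 1*(-40999) = 264 + 40999 = 41263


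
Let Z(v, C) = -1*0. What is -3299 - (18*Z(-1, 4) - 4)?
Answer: -3295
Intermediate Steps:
Z(v, C) = 0
-3299 - (18*Z(-1, 4) - 4) = -3299 - (18*0 - 4) = -3299 - (0 - 4) = -3299 - 1*(-4) = -3299 + 4 = -3295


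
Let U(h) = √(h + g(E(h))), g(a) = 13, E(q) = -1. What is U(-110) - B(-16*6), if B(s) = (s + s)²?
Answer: -36864 + I*√97 ≈ -36864.0 + 9.8489*I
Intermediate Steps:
B(s) = 4*s² (B(s) = (2*s)² = 4*s²)
U(h) = √(13 + h) (U(h) = √(h + 13) = √(13 + h))
U(-110) - B(-16*6) = √(13 - 110) - 4*(-16*6)² = √(-97) - 4*(-96)² = I*√97 - 4*9216 = I*√97 - 1*36864 = I*√97 - 36864 = -36864 + I*√97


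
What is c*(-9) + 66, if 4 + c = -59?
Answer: 633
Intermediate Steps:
c = -63 (c = -4 - 59 = -63)
c*(-9) + 66 = -63*(-9) + 66 = 567 + 66 = 633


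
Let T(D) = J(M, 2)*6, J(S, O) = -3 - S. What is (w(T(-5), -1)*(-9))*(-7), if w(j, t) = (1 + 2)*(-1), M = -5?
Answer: -189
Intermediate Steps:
T(D) = 12 (T(D) = (-3 - 1*(-5))*6 = (-3 + 5)*6 = 2*6 = 12)
w(j, t) = -3 (w(j, t) = 3*(-1) = -3)
(w(T(-5), -1)*(-9))*(-7) = -3*(-9)*(-7) = 27*(-7) = -189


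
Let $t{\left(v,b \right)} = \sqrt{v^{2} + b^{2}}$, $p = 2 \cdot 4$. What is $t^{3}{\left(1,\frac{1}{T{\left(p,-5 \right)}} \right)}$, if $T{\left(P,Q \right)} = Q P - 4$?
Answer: $\frac{1937 \sqrt{1937}}{85184} \approx 1.0008$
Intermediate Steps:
$p = 8$
$T{\left(P,Q \right)} = -4 + P Q$ ($T{\left(P,Q \right)} = P Q - 4 = -4 + P Q$)
$t{\left(v,b \right)} = \sqrt{b^{2} + v^{2}}$
$t^{3}{\left(1,\frac{1}{T{\left(p,-5 \right)}} \right)} = \left(\sqrt{\left(\frac{1}{-4 + 8 \left(-5\right)}\right)^{2} + 1^{2}}\right)^{3} = \left(\sqrt{\left(\frac{1}{-4 - 40}\right)^{2} + 1}\right)^{3} = \left(\sqrt{\left(\frac{1}{-44}\right)^{2} + 1}\right)^{3} = \left(\sqrt{\left(- \frac{1}{44}\right)^{2} + 1}\right)^{3} = \left(\sqrt{\frac{1}{1936} + 1}\right)^{3} = \left(\sqrt{\frac{1937}{1936}}\right)^{3} = \left(\frac{\sqrt{1937}}{44}\right)^{3} = \frac{1937 \sqrt{1937}}{85184}$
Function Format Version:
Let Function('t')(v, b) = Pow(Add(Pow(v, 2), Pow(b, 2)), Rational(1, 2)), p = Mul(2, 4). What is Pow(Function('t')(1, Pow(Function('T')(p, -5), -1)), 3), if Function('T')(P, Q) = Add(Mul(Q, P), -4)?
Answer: Mul(Rational(1937, 85184), Pow(1937, Rational(1, 2))) ≈ 1.0008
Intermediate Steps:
p = 8
Function('T')(P, Q) = Add(-4, Mul(P, Q)) (Function('T')(P, Q) = Add(Mul(P, Q), -4) = Add(-4, Mul(P, Q)))
Function('t')(v, b) = Pow(Add(Pow(b, 2), Pow(v, 2)), Rational(1, 2))
Pow(Function('t')(1, Pow(Function('T')(p, -5), -1)), 3) = Pow(Pow(Add(Pow(Pow(Add(-4, Mul(8, -5)), -1), 2), Pow(1, 2)), Rational(1, 2)), 3) = Pow(Pow(Add(Pow(Pow(Add(-4, -40), -1), 2), 1), Rational(1, 2)), 3) = Pow(Pow(Add(Pow(Pow(-44, -1), 2), 1), Rational(1, 2)), 3) = Pow(Pow(Add(Pow(Rational(-1, 44), 2), 1), Rational(1, 2)), 3) = Pow(Pow(Add(Rational(1, 1936), 1), Rational(1, 2)), 3) = Pow(Pow(Rational(1937, 1936), Rational(1, 2)), 3) = Pow(Mul(Rational(1, 44), Pow(1937, Rational(1, 2))), 3) = Mul(Rational(1937, 85184), Pow(1937, Rational(1, 2)))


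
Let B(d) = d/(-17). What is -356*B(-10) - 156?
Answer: -6212/17 ≈ -365.41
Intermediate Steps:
B(d) = -d/17 (B(d) = d*(-1/17) = -d/17)
-356*B(-10) - 156 = -(-356)*(-10)/17 - 156 = -356*10/17 - 156 = -3560/17 - 156 = -6212/17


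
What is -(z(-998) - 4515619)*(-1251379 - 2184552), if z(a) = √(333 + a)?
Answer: -15515355306289 + 3435931*I*√665 ≈ -1.5515e+13 + 8.8604e+7*I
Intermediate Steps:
-(z(-998) - 4515619)*(-1251379 - 2184552) = -(√(333 - 998) - 4515619)*(-1251379 - 2184552) = -(√(-665) - 4515619)*(-3435931) = -(I*√665 - 4515619)*(-3435931) = -(-4515619 + I*√665)*(-3435931) = -(15515355306289 - 3435931*I*√665) = -15515355306289 + 3435931*I*√665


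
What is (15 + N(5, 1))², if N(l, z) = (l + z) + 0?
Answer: 441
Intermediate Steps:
N(l, z) = l + z
(15 + N(5, 1))² = (15 + (5 + 1))² = (15 + 6)² = 21² = 441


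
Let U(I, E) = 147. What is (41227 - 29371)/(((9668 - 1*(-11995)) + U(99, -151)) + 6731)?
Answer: 11856/28541 ≈ 0.41540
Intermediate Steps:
(41227 - 29371)/(((9668 - 1*(-11995)) + U(99, -151)) + 6731) = (41227 - 29371)/(((9668 - 1*(-11995)) + 147) + 6731) = 11856/(((9668 + 11995) + 147) + 6731) = 11856/((21663 + 147) + 6731) = 11856/(21810 + 6731) = 11856/28541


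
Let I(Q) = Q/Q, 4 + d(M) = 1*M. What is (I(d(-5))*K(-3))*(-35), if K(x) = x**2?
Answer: -315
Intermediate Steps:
d(M) = -4 + M (d(M) = -4 + 1*M = -4 + M)
I(Q) = 1
(I(d(-5))*K(-3))*(-35) = (1*(-3)**2)*(-35) = (1*9)*(-35) = 9*(-35) = -315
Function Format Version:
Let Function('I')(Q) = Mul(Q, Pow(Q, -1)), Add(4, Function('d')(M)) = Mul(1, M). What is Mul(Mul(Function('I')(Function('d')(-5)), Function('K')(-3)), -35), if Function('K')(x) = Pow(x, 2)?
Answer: -315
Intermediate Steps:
Function('d')(M) = Add(-4, M) (Function('d')(M) = Add(-4, Mul(1, M)) = Add(-4, M))
Function('I')(Q) = 1
Mul(Mul(Function('I')(Function('d')(-5)), Function('K')(-3)), -35) = Mul(Mul(1, Pow(-3, 2)), -35) = Mul(Mul(1, 9), -35) = Mul(9, -35) = -315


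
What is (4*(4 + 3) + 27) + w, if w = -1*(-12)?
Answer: 67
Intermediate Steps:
w = 12
(4*(4 + 3) + 27) + w = (4*(4 + 3) + 27) + 12 = (4*7 + 27) + 12 = (28 + 27) + 12 = 55 + 12 = 67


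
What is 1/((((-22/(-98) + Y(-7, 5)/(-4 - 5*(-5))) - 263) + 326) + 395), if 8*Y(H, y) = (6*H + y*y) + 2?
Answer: 392/179589 ≈ 0.0021828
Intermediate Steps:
Y(H, y) = ¼ + y²/8 + 3*H/4 (Y(H, y) = ((6*H + y*y) + 2)/8 = ((6*H + y²) + 2)/8 = ((y² + 6*H) + 2)/8 = (2 + y² + 6*H)/8 = ¼ + y²/8 + 3*H/4)
1/((((-22/(-98) + Y(-7, 5)/(-4 - 5*(-5))) - 263) + 326) + 395) = 1/((((-22/(-98) + (¼ + (⅛)*5² + (¾)*(-7))/(-4 - 5*(-5))) - 263) + 326) + 395) = 1/((((-22*(-1/98) + (¼ + (⅛)*25 - 21/4)/(-4 + 25)) - 263) + 326) + 395) = 1/((((11/49 + (¼ + 25/8 - 21/4)/21) - 263) + 326) + 395) = 1/((((11/49 - 15/8*1/21) - 263) + 326) + 395) = 1/((((11/49 - 5/56) - 263) + 326) + 395) = 1/(((53/392 - 263) + 326) + 395) = 1/((-103043/392 + 326) + 395) = 1/(24749/392 + 395) = 1/(179589/392) = 392/179589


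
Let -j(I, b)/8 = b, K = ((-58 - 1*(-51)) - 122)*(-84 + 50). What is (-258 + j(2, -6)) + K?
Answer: 4176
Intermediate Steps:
K = 4386 (K = ((-58 + 51) - 122)*(-34) = (-7 - 122)*(-34) = -129*(-34) = 4386)
j(I, b) = -8*b
(-258 + j(2, -6)) + K = (-258 - 8*(-6)) + 4386 = (-258 + 48) + 4386 = -210 + 4386 = 4176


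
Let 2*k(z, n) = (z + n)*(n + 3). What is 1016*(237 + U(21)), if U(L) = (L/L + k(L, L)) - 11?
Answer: 742696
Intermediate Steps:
k(z, n) = (3 + n)*(n + z)/2 (k(z, n) = ((z + n)*(n + 3))/2 = ((n + z)*(3 + n))/2 = ((3 + n)*(n + z))/2 = (3 + n)*(n + z)/2)
U(L) = -10 + L**2 + 3*L (U(L) = (L/L + (L**2/2 + 3*L/2 + 3*L/2 + L*L/2)) - 11 = (1 + (L**2/2 + 3*L/2 + 3*L/2 + L**2/2)) - 11 = (1 + (L**2 + 3*L)) - 11 = (1 + L**2 + 3*L) - 11 = -10 + L**2 + 3*L)
1016*(237 + U(21)) = 1016*(237 + (-10 + 21**2 + 3*21)) = 1016*(237 + (-10 + 441 + 63)) = 1016*(237 + 494) = 1016*731 = 742696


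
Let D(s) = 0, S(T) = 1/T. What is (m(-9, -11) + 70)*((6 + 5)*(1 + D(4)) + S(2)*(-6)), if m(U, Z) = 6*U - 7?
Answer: 72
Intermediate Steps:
m(U, Z) = -7 + 6*U
(m(-9, -11) + 70)*((6 + 5)*(1 + D(4)) + S(2)*(-6)) = ((-7 + 6*(-9)) + 70)*((6 + 5)*(1 + 0) - 6/2) = ((-7 - 54) + 70)*(11*1 + (1/2)*(-6)) = (-61 + 70)*(11 - 3) = 9*8 = 72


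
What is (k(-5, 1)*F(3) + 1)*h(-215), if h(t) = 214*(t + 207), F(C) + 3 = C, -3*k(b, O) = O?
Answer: -1712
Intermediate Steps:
k(b, O) = -O/3
F(C) = -3 + C
h(t) = 44298 + 214*t (h(t) = 214*(207 + t) = 44298 + 214*t)
(k(-5, 1)*F(3) + 1)*h(-215) = ((-⅓*1)*(-3 + 3) + 1)*(44298 + 214*(-215)) = (-⅓*0 + 1)*(44298 - 46010) = (0 + 1)*(-1712) = 1*(-1712) = -1712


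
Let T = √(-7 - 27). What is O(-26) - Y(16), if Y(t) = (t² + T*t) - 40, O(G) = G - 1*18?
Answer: -260 - 16*I*√34 ≈ -260.0 - 93.295*I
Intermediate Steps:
O(G) = -18 + G (O(G) = G - 18 = -18 + G)
T = I*√34 (T = √(-34) = I*√34 ≈ 5.8309*I)
Y(t) = -40 + t² + I*t*√34 (Y(t) = (t² + (I*√34)*t) - 40 = (t² + I*t*√34) - 40 = -40 + t² + I*t*√34)
O(-26) - Y(16) = (-18 - 26) - (-40 + 16² + I*16*√34) = -44 - (-40 + 256 + 16*I*√34) = -44 - (216 + 16*I*√34) = -44 + (-216 - 16*I*√34) = -260 - 16*I*√34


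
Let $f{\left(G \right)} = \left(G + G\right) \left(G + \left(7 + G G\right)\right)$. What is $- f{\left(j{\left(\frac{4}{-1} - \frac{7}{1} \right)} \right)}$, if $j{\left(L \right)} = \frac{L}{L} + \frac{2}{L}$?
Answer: $- \frac{18486}{1331} \approx -13.889$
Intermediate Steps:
$j{\left(L \right)} = 1 + \frac{2}{L}$
$f{\left(G \right)} = 2 G \left(7 + G + G^{2}\right)$ ($f{\left(G \right)} = 2 G \left(G + \left(7 + G^{2}\right)\right) = 2 G \left(7 + G + G^{2}\right)$)
$- f{\left(j{\left(\frac{4}{-1} - \frac{7}{1} \right)} \right)} = - 2 \frac{2 + \left(\frac{4}{-1} - \frac{7}{1}\right)}{\frac{4}{-1} - \frac{7}{1}} \left(7 + \frac{2 + \left(\frac{4}{-1} - \frac{7}{1}\right)}{\frac{4}{-1} - \frac{7}{1}} + \left(\frac{2 + \left(\frac{4}{-1} - \frac{7}{1}\right)}{\frac{4}{-1} - \frac{7}{1}}\right)^{2}\right) = - 2 \frac{2 + \left(4 \left(-1\right) - 7\right)}{4 \left(-1\right) - 7} \left(7 + \frac{2 + \left(4 \left(-1\right) - 7\right)}{4 \left(-1\right) - 7} + \left(\frac{2 + \left(4 \left(-1\right) - 7\right)}{4 \left(-1\right) - 7}\right)^{2}\right) = - 2 \frac{2 - 11}{-4 - 7} \left(7 + \frac{2 - 11}{-4 - 7} + \left(\frac{2 - 11}{-4 - 7}\right)^{2}\right) = - 2 \frac{2 - 11}{-11} \left(7 + \frac{2 - 11}{-11} + \left(\frac{2 - 11}{-11}\right)^{2}\right) = - 2 \left(\left(- \frac{1}{11}\right) \left(-9\right)\right) \left(7 - - \frac{9}{11} + \left(\left(- \frac{1}{11}\right) \left(-9\right)\right)^{2}\right) = - \frac{2 \cdot 9 \left(7 + \frac{9}{11} + \left(\frac{9}{11}\right)^{2}\right)}{11} = - \frac{2 \cdot 9 \left(7 + \frac{9}{11} + \frac{81}{121}\right)}{11} = - \frac{2 \cdot 9 \cdot 1027}{11 \cdot 121} = \left(-1\right) \frac{18486}{1331} = - \frac{18486}{1331}$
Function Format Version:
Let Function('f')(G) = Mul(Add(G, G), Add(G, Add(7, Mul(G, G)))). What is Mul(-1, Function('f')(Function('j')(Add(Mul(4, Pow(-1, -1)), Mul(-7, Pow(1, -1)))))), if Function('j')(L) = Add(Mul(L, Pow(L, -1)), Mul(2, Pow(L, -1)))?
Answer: Rational(-18486, 1331) ≈ -13.889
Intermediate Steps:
Function('j')(L) = Add(1, Mul(2, Pow(L, -1)))
Function('f')(G) = Mul(2, G, Add(7, G, Pow(G, 2))) (Function('f')(G) = Mul(Mul(2, G), Add(G, Add(7, Pow(G, 2)))) = Mul(Mul(2, G), Add(7, G, Pow(G, 2))) = Mul(2, G, Add(7, G, Pow(G, 2))))
Mul(-1, Function('f')(Function('j')(Add(Mul(4, Pow(-1, -1)), Mul(-7, Pow(1, -1)))))) = Mul(-1, Mul(2, Mul(Pow(Add(Mul(4, Pow(-1, -1)), Mul(-7, Pow(1, -1))), -1), Add(2, Add(Mul(4, Pow(-1, -1)), Mul(-7, Pow(1, -1))))), Add(7, Mul(Pow(Add(Mul(4, Pow(-1, -1)), Mul(-7, Pow(1, -1))), -1), Add(2, Add(Mul(4, Pow(-1, -1)), Mul(-7, Pow(1, -1))))), Pow(Mul(Pow(Add(Mul(4, Pow(-1, -1)), Mul(-7, Pow(1, -1))), -1), Add(2, Add(Mul(4, Pow(-1, -1)), Mul(-7, Pow(1, -1))))), 2)))) = Mul(-1, Mul(2, Mul(Pow(Add(Mul(4, -1), Mul(-7, 1)), -1), Add(2, Add(Mul(4, -1), Mul(-7, 1)))), Add(7, Mul(Pow(Add(Mul(4, -1), Mul(-7, 1)), -1), Add(2, Add(Mul(4, -1), Mul(-7, 1)))), Pow(Mul(Pow(Add(Mul(4, -1), Mul(-7, 1)), -1), Add(2, Add(Mul(4, -1), Mul(-7, 1)))), 2)))) = Mul(-1, Mul(2, Mul(Pow(Add(-4, -7), -1), Add(2, Add(-4, -7))), Add(7, Mul(Pow(Add(-4, -7), -1), Add(2, Add(-4, -7))), Pow(Mul(Pow(Add(-4, -7), -1), Add(2, Add(-4, -7))), 2)))) = Mul(-1, Mul(2, Mul(Pow(-11, -1), Add(2, -11)), Add(7, Mul(Pow(-11, -1), Add(2, -11)), Pow(Mul(Pow(-11, -1), Add(2, -11)), 2)))) = Mul(-1, Mul(2, Mul(Rational(-1, 11), -9), Add(7, Mul(Rational(-1, 11), -9), Pow(Mul(Rational(-1, 11), -9), 2)))) = Mul(-1, Mul(2, Rational(9, 11), Add(7, Rational(9, 11), Pow(Rational(9, 11), 2)))) = Mul(-1, Mul(2, Rational(9, 11), Add(7, Rational(9, 11), Rational(81, 121)))) = Mul(-1, Mul(2, Rational(9, 11), Rational(1027, 121))) = Mul(-1, Rational(18486, 1331)) = Rational(-18486, 1331)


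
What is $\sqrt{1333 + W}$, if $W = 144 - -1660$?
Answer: $\sqrt{3137} \approx 56.009$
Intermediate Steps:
$W = 1804$ ($W = 144 + 1660 = 1804$)
$\sqrt{1333 + W} = \sqrt{1333 + 1804} = \sqrt{3137}$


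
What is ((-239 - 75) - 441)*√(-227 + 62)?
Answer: -755*I*√165 ≈ -9698.2*I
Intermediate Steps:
((-239 - 75) - 441)*√(-227 + 62) = (-314 - 441)*√(-165) = -755*I*√165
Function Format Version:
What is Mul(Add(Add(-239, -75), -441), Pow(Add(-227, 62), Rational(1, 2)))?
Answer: Mul(-755, I, Pow(165, Rational(1, 2))) ≈ Mul(-9698.2, I)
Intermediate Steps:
Mul(Add(Add(-239, -75), -441), Pow(Add(-227, 62), Rational(1, 2))) = Mul(Add(-314, -441), Pow(-165, Rational(1, 2))) = Mul(-755, Mul(I, Pow(165, Rational(1, 2)))) = Mul(-755, I, Pow(165, Rational(1, 2)))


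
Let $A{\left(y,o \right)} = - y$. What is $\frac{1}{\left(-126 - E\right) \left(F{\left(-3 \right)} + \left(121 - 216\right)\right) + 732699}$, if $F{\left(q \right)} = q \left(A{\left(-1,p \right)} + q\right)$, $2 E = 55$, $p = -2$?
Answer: $\frac{2}{1492721} \approx 1.3398 \cdot 10^{-6}$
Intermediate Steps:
$E = \frac{55}{2}$ ($E = \frac{1}{2} \cdot 55 = \frac{55}{2} \approx 27.5$)
$F{\left(q \right)} = q \left(1 + q\right)$ ($F{\left(q \right)} = q \left(\left(-1\right) \left(-1\right) + q\right) = q \left(1 + q\right)$)
$\frac{1}{\left(-126 - E\right) \left(F{\left(-3 \right)} + \left(121 - 216\right)\right) + 732699} = \frac{1}{\left(-126 - \frac{55}{2}\right) \left(- 3 \left(1 - 3\right) + \left(121 - 216\right)\right) + 732699} = \frac{1}{\left(-126 - \frac{55}{2}\right) \left(\left(-3\right) \left(-2\right) + \left(121 - 216\right)\right) + 732699} = \frac{1}{- \frac{307 \left(6 - 95\right)}{2} + 732699} = \frac{1}{\left(- \frac{307}{2}\right) \left(-89\right) + 732699} = \frac{1}{\frac{27323}{2} + 732699} = \frac{1}{\frac{1492721}{2}} = \frac{2}{1492721}$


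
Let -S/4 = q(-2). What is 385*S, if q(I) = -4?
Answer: 6160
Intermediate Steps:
S = 16 (S = -4*(-4) = 16)
385*S = 385*16 = 6160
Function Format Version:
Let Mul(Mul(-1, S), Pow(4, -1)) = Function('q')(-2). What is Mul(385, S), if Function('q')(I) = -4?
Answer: 6160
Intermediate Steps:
S = 16 (S = Mul(-4, -4) = 16)
Mul(385, S) = Mul(385, 16) = 6160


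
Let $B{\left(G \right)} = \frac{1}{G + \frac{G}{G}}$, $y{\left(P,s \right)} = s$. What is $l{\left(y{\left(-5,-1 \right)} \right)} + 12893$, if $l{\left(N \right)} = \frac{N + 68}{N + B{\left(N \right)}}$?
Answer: $12893$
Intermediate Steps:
$B{\left(G \right)} = \frac{1}{1 + G}$ ($B{\left(G \right)} = \frac{1}{G + 1} = \frac{1}{1 + G}$)
$l{\left(N \right)} = \frac{68 + N}{N + \frac{1}{1 + N}}$ ($l{\left(N \right)} = \frac{N + 68}{N + \frac{1}{1 + N}} = \frac{68 + N}{N + \frac{1}{1 + N}}$)
$l{\left(y{\left(-5,-1 \right)} \right)} + 12893 = \frac{\left(1 - 1\right) \left(68 - 1\right)}{1 - \left(1 - 1\right)} + 12893 = \frac{1}{1 - 0} \cdot 0 \cdot 67 + 12893 = \frac{1}{1 + 0} \cdot 0 \cdot 67 + 12893 = 1^{-1} \cdot 0 \cdot 67 + 12893 = 1 \cdot 0 \cdot 67 + 12893 = 0 + 12893 = 12893$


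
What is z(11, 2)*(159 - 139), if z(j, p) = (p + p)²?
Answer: 320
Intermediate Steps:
z(j, p) = 4*p² (z(j, p) = (2*p)² = 4*p²)
z(11, 2)*(159 - 139) = (4*2²)*(159 - 139) = (4*4)*20 = 16*20 = 320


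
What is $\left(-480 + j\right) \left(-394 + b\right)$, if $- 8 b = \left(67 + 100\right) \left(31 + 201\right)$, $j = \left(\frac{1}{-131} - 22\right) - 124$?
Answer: $\frac{429470659}{131} \approx 3.2784 \cdot 10^{6}$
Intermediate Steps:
$j = - \frac{19127}{131}$ ($j = \left(- \frac{1}{131} - 22\right) - 124 = - \frac{2883}{131} - 124 = - \frac{19127}{131} \approx -146.01$)
$b = -4843$ ($b = - \frac{\left(67 + 100\right) \left(31 + 201\right)}{8} = - \frac{167 \cdot 232}{8} = \left(- \frac{1}{8}\right) 38744 = -4843$)
$\left(-480 + j\right) \left(-394 + b\right) = \left(-480 - \frac{19127}{131}\right) \left(-394 - 4843\right) = \left(- \frac{82007}{131}\right) \left(-5237\right) = \frac{429470659}{131}$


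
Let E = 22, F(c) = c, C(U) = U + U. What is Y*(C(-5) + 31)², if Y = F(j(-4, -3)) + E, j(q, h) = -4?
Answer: 7938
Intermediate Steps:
C(U) = 2*U
Y = 18 (Y = -4 + 22 = 18)
Y*(C(-5) + 31)² = 18*(2*(-5) + 31)² = 18*(-10 + 31)² = 18*21² = 18*441 = 7938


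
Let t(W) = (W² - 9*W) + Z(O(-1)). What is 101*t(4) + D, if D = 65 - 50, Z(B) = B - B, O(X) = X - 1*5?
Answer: -2005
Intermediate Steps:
O(X) = -5 + X (O(X) = X - 5 = -5 + X)
Z(B) = 0
D = 15
t(W) = W² - 9*W (t(W) = (W² - 9*W) + 0 = W² - 9*W)
101*t(4) + D = 101*(4*(-9 + 4)) + 15 = 101*(4*(-5)) + 15 = 101*(-20) + 15 = -2020 + 15 = -2005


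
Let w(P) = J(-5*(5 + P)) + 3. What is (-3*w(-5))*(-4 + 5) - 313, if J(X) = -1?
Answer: -319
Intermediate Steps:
w(P) = 2 (w(P) = -1 + 3 = 2)
(-3*w(-5))*(-4 + 5) - 313 = (-3*2)*(-4 + 5) - 313 = -6*1 - 313 = -6 - 313 = -319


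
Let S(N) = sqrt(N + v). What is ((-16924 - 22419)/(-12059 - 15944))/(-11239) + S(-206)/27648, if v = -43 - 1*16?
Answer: -39343/314725717 + I*sqrt(265)/27648 ≈ -0.00012501 + 0.00058879*I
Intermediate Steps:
v = -59 (v = -43 - 16 = -59)
S(N) = sqrt(-59 + N) (S(N) = sqrt(N - 59) = sqrt(-59 + N))
((-16924 - 22419)/(-12059 - 15944))/(-11239) + S(-206)/27648 = ((-16924 - 22419)/(-12059 - 15944))/(-11239) + sqrt(-59 - 206)/27648 = -39343/(-28003)*(-1/11239) + sqrt(-265)*(1/27648) = -39343*(-1/28003)*(-1/11239) + (I*sqrt(265))*(1/27648) = (39343/28003)*(-1/11239) + I*sqrt(265)/27648 = -39343/314725717 + I*sqrt(265)/27648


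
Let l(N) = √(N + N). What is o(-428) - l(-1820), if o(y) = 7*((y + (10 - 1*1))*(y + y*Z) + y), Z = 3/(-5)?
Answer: 2495668/5 - 2*I*√910 ≈ 4.9913e+5 - 60.332*I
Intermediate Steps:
Z = -⅗ (Z = 3*(-⅕) = -⅗ ≈ -0.60000)
l(N) = √2*√N (l(N) = √(2*N) = √2*√N)
o(y) = 7*y + 14*y*(9 + y)/5 (o(y) = 7*((y + (10 - 1*1))*(y + y*(-⅗)) + y) = 7*((y + (10 - 1))*(y - 3*y/5) + y) = 7*((y + 9)*(2*y/5) + y) = 7*((9 + y)*(2*y/5) + y) = 7*(2*y*(9 + y)/5 + y) = 7*(y + 2*y*(9 + y)/5) = 7*y + 14*y*(9 + y)/5)
o(-428) - l(-1820) = (7/5)*(-428)*(23 + 2*(-428)) - √2*√(-1820) = (7/5)*(-428)*(23 - 856) - √2*2*I*√455 = (7/5)*(-428)*(-833) - 2*I*√910 = 2495668/5 - 2*I*√910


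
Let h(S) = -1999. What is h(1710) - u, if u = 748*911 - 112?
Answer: -683315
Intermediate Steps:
u = 681316 (u = 681428 - 112 = 681316)
h(1710) - u = -1999 - 1*681316 = -1999 - 681316 = -683315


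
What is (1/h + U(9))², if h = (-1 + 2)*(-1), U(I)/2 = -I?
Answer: 361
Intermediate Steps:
U(I) = -2*I (U(I) = 2*(-I) = -2*I)
h = -1 (h = 1*(-1) = -1)
(1/h + U(9))² = (1/(-1) - 2*9)² = (-1 - 18)² = (-19)² = 361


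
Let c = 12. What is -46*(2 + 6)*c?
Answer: -4416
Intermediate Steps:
-46*(2 + 6)*c = -46*(2 + 6)*12 = -368*12 = -46*96 = -4416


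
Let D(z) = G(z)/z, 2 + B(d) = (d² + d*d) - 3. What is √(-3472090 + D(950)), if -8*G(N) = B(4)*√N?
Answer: √(-501369796000 - 2565*√38)/380 ≈ 1863.4*I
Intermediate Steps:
B(d) = -5 + 2*d² (B(d) = -2 + ((d² + d*d) - 3) = -2 + ((d² + d²) - 3) = -2 + (2*d² - 3) = -2 + (-3 + 2*d²) = -5 + 2*d²)
G(N) = -27*√N/8 (G(N) = -(-5 + 2*4²)*√N/8 = -(-5 + 2*16)*√N/8 = -(-5 + 32)*√N/8 = -27*√N/8)
D(z) = -27/(8*√z) (D(z) = (-27*√z/8)/z = -27/(8*√z))
√(-3472090 + D(950)) = √(-3472090 - 27*√38/1520)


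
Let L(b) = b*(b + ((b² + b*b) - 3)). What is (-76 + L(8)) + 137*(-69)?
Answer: -8465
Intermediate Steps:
L(b) = b*(-3 + b + 2*b²) (L(b) = b*(b + ((b² + b²) - 3)) = b*(b + (2*b² - 3)) = b*(b + (-3 + 2*b²)) = b*(-3 + b + 2*b²))
(-76 + L(8)) + 137*(-69) = (-76 + 8*(-3 + 8 + 2*8²)) + 137*(-69) = (-76 + 8*(-3 + 8 + 2*64)) - 9453 = (-76 + 8*(-3 + 8 + 128)) - 9453 = (-76 + 8*133) - 9453 = (-76 + 1064) - 9453 = 988 - 9453 = -8465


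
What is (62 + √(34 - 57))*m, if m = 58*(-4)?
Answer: -14384 - 232*I*√23 ≈ -14384.0 - 1112.6*I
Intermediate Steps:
m = -232
(62 + √(34 - 57))*m = (62 + √(34 - 57))*(-232) = (62 + √(-23))*(-232) = (62 + I*√23)*(-232) = -14384 - 232*I*√23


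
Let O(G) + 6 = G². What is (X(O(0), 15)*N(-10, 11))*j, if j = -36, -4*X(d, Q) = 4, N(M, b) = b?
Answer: 396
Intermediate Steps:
O(G) = -6 + G²
X(d, Q) = -1 (X(d, Q) = -¼*4 = -1)
(X(O(0), 15)*N(-10, 11))*j = -1*11*(-36) = -11*(-36) = 396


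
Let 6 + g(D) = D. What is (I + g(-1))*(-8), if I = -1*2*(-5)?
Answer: -24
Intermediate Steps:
g(D) = -6 + D
I = 10 (I = -2*(-5) = 10)
(I + g(-1))*(-8) = (10 + (-6 - 1))*(-8) = (10 - 7)*(-8) = 3*(-8) = -24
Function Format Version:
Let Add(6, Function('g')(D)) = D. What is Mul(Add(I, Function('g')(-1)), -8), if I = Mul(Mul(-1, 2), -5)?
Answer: -24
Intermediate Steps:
Function('g')(D) = Add(-6, D)
I = 10 (I = Mul(-2, -5) = 10)
Mul(Add(I, Function('g')(-1)), -8) = Mul(Add(10, Add(-6, -1)), -8) = Mul(Add(10, -7), -8) = Mul(3, -8) = -24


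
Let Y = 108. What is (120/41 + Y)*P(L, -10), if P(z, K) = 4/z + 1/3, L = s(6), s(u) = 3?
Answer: 7580/41 ≈ 184.88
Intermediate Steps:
L = 3
P(z, K) = ⅓ + 4/z (P(z, K) = 4/z + 1*(⅓) = 4/z + ⅓ = ⅓ + 4/z)
(120/41 + Y)*P(L, -10) = (120/41 + 108)*((⅓)*(12 + 3)/3) = (120*(1/41) + 108)*((⅓)*(⅓)*15) = (120/41 + 108)*(5/3) = (4548/41)*(5/3) = 7580/41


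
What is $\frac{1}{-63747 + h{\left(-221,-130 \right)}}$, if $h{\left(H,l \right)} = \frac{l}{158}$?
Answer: $- \frac{79}{5036078} \approx -1.5687 \cdot 10^{-5}$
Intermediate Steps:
$h{\left(H,l \right)} = \frac{l}{158}$ ($h{\left(H,l \right)} = l \frac{1}{158} = \frac{l}{158}$)
$\frac{1}{-63747 + h{\left(-221,-130 \right)}} = \frac{1}{-63747 + \frac{1}{158} \left(-130\right)} = \frac{1}{-63747 - \frac{65}{79}} = \frac{1}{- \frac{5036078}{79}} = - \frac{79}{5036078}$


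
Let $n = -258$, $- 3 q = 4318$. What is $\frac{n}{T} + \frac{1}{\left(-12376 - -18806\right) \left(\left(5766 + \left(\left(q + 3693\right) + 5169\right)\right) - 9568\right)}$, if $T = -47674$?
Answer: $\frac{9009774651}{1664839486420} \approx 0.0054118$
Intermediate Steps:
$q = - \frac{4318}{3}$ ($q = \left(- \frac{1}{3}\right) 4318 = - \frac{4318}{3} \approx -1439.3$)
$\frac{n}{T} + \frac{1}{\left(-12376 - -18806\right) \left(\left(5766 + \left(\left(q + 3693\right) + 5169\right)\right) - 9568\right)} = - \frac{258}{-47674} + \frac{1}{\left(-12376 - -18806\right) \left(\left(5766 + \left(\left(- \frac{4318}{3} + 3693\right) + 5169\right)\right) - 9568\right)} = \left(-258\right) \left(- \frac{1}{47674}\right) + \frac{1}{\left(-12376 + 18806\right) \left(\left(5766 + \left(\frac{6761}{3} + 5169\right)\right) - 9568\right)} = \frac{129}{23837} + \frac{1}{6430 \left(\left(5766 + \frac{22268}{3}\right) - 9568\right)} = \frac{129}{23837} + \frac{1}{6430 \left(\frac{39566}{3} - 9568\right)} = \frac{129}{23837} + \frac{1}{6430 \cdot \frac{10862}{3}} = \frac{129}{23837} + \frac{1}{6430} \cdot \frac{3}{10862} = \frac{129}{23837} + \frac{3}{69842660} = \frac{9009774651}{1664839486420}$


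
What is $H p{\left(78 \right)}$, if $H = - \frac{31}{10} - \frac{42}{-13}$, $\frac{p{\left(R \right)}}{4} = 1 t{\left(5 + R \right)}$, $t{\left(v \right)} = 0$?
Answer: $0$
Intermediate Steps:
$p{\left(R \right)} = 0$ ($p{\left(R \right)} = 4 \cdot 1 \cdot 0 = 4 \cdot 0 = 0$)
$H = \frac{17}{130}$ ($H = \left(-31\right) \frac{1}{10} - - \frac{42}{13} = - \frac{31}{10} + \frac{42}{13} = \frac{17}{130} \approx 0.13077$)
$H p{\left(78 \right)} = \frac{17}{130} \cdot 0 = 0$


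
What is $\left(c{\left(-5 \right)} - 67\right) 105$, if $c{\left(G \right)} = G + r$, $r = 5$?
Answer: $-7035$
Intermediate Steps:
$c{\left(G \right)} = 5 + G$ ($c{\left(G \right)} = G + 5 = 5 + G$)
$\left(c{\left(-5 \right)} - 67\right) 105 = \left(\left(5 - 5\right) - 67\right) 105 = \left(0 - 67\right) 105 = \left(-67\right) 105 = -7035$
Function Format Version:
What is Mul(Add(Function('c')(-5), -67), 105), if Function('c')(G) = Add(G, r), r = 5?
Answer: -7035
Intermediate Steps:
Function('c')(G) = Add(5, G) (Function('c')(G) = Add(G, 5) = Add(5, G))
Mul(Add(Function('c')(-5), -67), 105) = Mul(Add(Add(5, -5), -67), 105) = Mul(Add(0, -67), 105) = Mul(-67, 105) = -7035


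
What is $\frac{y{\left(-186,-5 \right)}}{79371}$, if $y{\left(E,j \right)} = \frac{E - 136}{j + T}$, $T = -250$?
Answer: $\frac{322}{20239605} \approx 1.5909 \cdot 10^{-5}$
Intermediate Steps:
$y{\left(E,j \right)} = \frac{-136 + E}{-250 + j}$ ($y{\left(E,j \right)} = \frac{E - 136}{j - 250} = \frac{-136 + E}{-250 + j}$)
$\frac{y{\left(-186,-5 \right)}}{79371} = \frac{\frac{1}{-250 - 5} \left(-136 - 186\right)}{79371} = \frac{1}{-255} \left(-322\right) \frac{1}{79371} = \left(- \frac{1}{255}\right) \left(-322\right) \frac{1}{79371} = \frac{322}{255} \cdot \frac{1}{79371} = \frac{322}{20239605}$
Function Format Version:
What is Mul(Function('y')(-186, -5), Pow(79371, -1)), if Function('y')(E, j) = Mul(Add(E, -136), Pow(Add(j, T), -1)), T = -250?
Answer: Rational(322, 20239605) ≈ 1.5909e-5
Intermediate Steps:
Function('y')(E, j) = Mul(Pow(Add(-250, j), -1), Add(-136, E)) (Function('y')(E, j) = Mul(Add(E, -136), Pow(Add(j, -250), -1)) = Mul(Add(-136, E), Pow(Add(-250, j), -1)) = Mul(Pow(Add(-250, j), -1), Add(-136, E)))
Mul(Function('y')(-186, -5), Pow(79371, -1)) = Mul(Mul(Pow(Add(-250, -5), -1), Add(-136, -186)), Pow(79371, -1)) = Mul(Mul(Pow(-255, -1), -322), Rational(1, 79371)) = Mul(Mul(Rational(-1, 255), -322), Rational(1, 79371)) = Mul(Rational(322, 255), Rational(1, 79371)) = Rational(322, 20239605)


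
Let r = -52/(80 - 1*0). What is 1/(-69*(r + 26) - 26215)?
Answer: -20/559283 ≈ -3.5760e-5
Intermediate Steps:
r = -13/20 (r = -52/(80 + 0) = -52/80 = -52*1/80 = -13/20 ≈ -0.65000)
1/(-69*(r + 26) - 26215) = 1/(-69*(-13/20 + 26) - 26215) = 1/(-69*507/20 - 26215) = 1/(-34983/20 - 26215) = 1/(-559283/20) = -20/559283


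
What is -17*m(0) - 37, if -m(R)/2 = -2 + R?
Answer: -105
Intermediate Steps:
m(R) = 4 - 2*R (m(R) = -2*(-2 + R) = 4 - 2*R)
-17*m(0) - 37 = -17*(4 - 2*0) - 37 = -17*(4 + 0) - 37 = -17*4 - 37 = -68 - 37 = -105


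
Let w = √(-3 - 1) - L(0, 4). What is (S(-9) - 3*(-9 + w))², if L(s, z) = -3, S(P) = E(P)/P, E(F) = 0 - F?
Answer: 253 - 204*I ≈ 253.0 - 204.0*I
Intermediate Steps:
E(F) = -F
S(P) = -1 (S(P) = (-P)/P = -1)
w = 3 + 2*I (w = √(-3 - 1) - 1*(-3) = √(-4) + 3 = 2*I + 3 = 3 + 2*I ≈ 3.0 + 2.0*I)
(S(-9) - 3*(-9 + w))² = (-1 - 3*(-9 + (3 + 2*I)))² = (-1 - 3*(-6 + 2*I))² = (-1 + (18 - 6*I))² = (17 - 6*I)²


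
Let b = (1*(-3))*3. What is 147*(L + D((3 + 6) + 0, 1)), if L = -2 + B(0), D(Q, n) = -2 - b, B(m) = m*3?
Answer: 735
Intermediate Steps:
b = -9 (b = -3*3 = -9)
B(m) = 3*m
D(Q, n) = 7 (D(Q, n) = -2 - 1*(-9) = -2 + 9 = 7)
L = -2 (L = -2 + 3*0 = -2 + 0 = -2)
147*(L + D((3 + 6) + 0, 1)) = 147*(-2 + 7) = 147*5 = 735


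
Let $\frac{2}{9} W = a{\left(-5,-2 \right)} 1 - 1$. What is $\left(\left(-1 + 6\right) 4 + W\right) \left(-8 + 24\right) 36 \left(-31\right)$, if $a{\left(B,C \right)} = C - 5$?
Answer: $285696$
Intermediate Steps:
$a{\left(B,C \right)} = -5 + C$ ($a{\left(B,C \right)} = C - 5 = -5 + C$)
$W = -36$ ($W = \frac{9 \left(\left(-5 - 2\right) 1 - 1\right)}{2} = \frac{9 \left(\left(-7\right) 1 - 1\right)}{2} = \frac{9 \left(-7 - 1\right)}{2} = \frac{9}{2} \left(-8\right) = -36$)
$\left(\left(-1 + 6\right) 4 + W\right) \left(-8 + 24\right) 36 \left(-31\right) = \left(\left(-1 + 6\right) 4 - 36\right) \left(-8 + 24\right) 36 \left(-31\right) = \left(5 \cdot 4 - 36\right) 16 \cdot 36 \left(-31\right) = \left(20 - 36\right) 16 \cdot 36 \left(-31\right) = \left(-16\right) 16 \cdot 36 \left(-31\right) = \left(-256\right) 36 \left(-31\right) = \left(-9216\right) \left(-31\right) = 285696$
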